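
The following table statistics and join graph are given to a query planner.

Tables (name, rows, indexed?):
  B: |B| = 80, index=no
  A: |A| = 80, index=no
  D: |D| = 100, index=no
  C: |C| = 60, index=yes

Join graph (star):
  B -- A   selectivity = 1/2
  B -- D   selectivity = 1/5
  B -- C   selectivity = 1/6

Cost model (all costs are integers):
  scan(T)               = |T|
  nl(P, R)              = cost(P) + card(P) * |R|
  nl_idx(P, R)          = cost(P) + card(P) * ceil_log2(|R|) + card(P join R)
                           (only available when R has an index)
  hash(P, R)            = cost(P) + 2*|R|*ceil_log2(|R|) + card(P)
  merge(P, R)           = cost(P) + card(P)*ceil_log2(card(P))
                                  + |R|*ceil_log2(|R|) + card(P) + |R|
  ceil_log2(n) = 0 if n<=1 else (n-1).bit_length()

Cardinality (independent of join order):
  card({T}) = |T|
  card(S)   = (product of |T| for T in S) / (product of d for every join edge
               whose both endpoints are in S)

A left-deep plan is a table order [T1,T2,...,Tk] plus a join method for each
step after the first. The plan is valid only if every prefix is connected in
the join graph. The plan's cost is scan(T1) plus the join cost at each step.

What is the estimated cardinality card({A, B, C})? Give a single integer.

Tables in S: A(80), B(80), C(60)
Edges inside S: B-A(d=2), B-C(d=6)
numerator = 80 * 80 * 60 = 384000
denominator = 2 * 6 = 12
card(S) = 384000 / 12 = 32000

32000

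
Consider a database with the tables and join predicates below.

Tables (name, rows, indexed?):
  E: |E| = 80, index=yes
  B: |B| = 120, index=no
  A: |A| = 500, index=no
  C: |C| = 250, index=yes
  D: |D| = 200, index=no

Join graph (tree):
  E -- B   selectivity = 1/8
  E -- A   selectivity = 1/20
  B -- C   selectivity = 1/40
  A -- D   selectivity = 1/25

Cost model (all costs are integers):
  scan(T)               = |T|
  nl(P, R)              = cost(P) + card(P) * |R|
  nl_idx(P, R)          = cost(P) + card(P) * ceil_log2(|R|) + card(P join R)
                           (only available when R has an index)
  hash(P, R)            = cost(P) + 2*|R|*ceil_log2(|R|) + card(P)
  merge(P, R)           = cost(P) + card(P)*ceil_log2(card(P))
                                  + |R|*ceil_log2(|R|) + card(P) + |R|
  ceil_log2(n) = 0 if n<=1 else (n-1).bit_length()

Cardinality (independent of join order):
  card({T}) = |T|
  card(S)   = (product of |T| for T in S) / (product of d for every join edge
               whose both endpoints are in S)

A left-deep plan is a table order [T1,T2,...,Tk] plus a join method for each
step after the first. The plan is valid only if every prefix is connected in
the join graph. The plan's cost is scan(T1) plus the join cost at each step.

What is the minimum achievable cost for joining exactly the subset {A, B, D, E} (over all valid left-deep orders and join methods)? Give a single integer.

Selinger DP over subsets of {A,B,D,E}:
  {E}: scan cost=80, card=80
  {B}: scan cost=120, card=120
  {A}: scan cost=500, card=500
  {D}: scan cost=200, card=200
  {BE}: card=1200; try (E,hash)→1360, (B,merge)→1680, (E,merge)→1720, (B,hash)→1840, (E,nl_idx)→2160, (B,nl)→9680 …(+1); best=1360 via (E,hash)
  {AE}: card=2000; try (E,hash)→2120, (A,merge)→5720, (E,nl_idx)→6000, (E,merge)→6140, (A,hash)→9160, (A,nl)→40080 …(+1); best=2120 via (E,hash)
  {AD}: card=4000; try (D,hash)→4200, (A,merge)→7000, (D,merge)→7300, (A,hash)→9400, (A,nl)→100200, (D,nl)→100500; best=4200 via (D,hash)
  {ABE}: card=30000; try (B,hash)→5800, (A,hash)→11560, (A,merge)→20760, (B,merge)→27080, (B,nl)→242120, (A,nl)→601360; best=5800 via (B,hash)
  {ADE}: card=16000; try (D,hash)→7320, (E,hash)→9320, (D,merge)→27920, (E,nl_idx)→48200, (E,merge)→56840, (E,nl)→324200 …(+1); best=7320 via (D,hash)
  {ABDE}: card=240000; try (B,hash)→25000, (D,hash)→39000, (B,merge)→248280, (D,merge)→487600, (B,nl)→1927320, (D,nl)→6005800; best=25000 via (B,hash)

25000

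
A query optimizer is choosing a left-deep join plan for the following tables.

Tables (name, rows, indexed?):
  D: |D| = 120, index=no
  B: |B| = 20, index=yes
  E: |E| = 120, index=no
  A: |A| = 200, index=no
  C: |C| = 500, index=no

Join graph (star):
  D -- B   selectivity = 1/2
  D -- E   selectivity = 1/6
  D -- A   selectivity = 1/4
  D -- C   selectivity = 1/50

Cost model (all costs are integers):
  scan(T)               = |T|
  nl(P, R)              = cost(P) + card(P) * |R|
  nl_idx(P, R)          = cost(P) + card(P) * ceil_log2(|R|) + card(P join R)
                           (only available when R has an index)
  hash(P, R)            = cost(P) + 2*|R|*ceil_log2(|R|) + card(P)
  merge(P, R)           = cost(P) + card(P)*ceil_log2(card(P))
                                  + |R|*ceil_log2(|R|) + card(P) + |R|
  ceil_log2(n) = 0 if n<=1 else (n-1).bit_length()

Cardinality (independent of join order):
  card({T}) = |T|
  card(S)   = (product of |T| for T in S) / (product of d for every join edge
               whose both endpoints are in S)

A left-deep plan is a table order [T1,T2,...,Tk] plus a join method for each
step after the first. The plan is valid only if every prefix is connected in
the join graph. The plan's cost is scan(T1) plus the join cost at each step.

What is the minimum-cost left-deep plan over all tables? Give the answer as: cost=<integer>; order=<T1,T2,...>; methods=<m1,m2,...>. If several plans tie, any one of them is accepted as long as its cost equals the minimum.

Selinger DP (subsets sized 1..n):
  {D}: scan cost=120, card=120
  {B}: scan cost=20, card=20
  {E}: scan cost=120, card=120
  {A}: scan cost=200, card=200
  {C}: scan cost=500, card=500
  {BD}: card=1200; try (B,hash)→440, (D,merge)→1100, (B,merge)→1200, (D,hash)→1720, (B,nl_idx)→1920, (D,nl)→2420 …(+1); best=440 via (B,hash)
  {DE}: card=2400; try (E,hash)→1920, (D,hash)→1920, (E,merge)→2040, (D,merge)→2040, (E,nl)→14520, (D,nl)→14520; best=1920 via (E,hash)
  {AD}: card=6000; try (D,hash)→2080, (A,merge)→2880, (D,merge)→2960, (A,hash)→3440, (A,nl)→24120, (D,nl)→24200; best=2080 via (D,hash)
  {CD}: card=1200; try (D,hash)→2680, (C,merge)→6080, (D,merge)→6460, (C,hash)→9240, (C,nl)→60120, (D,nl)→60500; best=2680 via (D,hash)
  {BDE}: card=24000; try (E,hash)→3320, (B,hash)→4520, (E,merge)→15800, (B,merge)→33240, (B,nl_idx)→37920, (B,nl)→49920 …(+1); best=3320 via (E,hash)
  {ABD}: card=60000; try (A,hash)→4840, (B,hash)→8280, (A,merge)→16640, (B,merge)→86200, (B,nl_idx)→92080, (B,nl)→122080 …(+1); best=4840 via (A,hash)
  {BCD}: card=12000; try (B,hash)→4080, (C,hash)→10640, (B,merge)→17200, (C,merge)→19840, (B,nl_idx)→20680, (B,nl)→26680 …(+1); best=4080 via (B,hash)
  {ADE}: card=120000; try (A,hash)→7520, (E,hash)→9760, (A,merge)→34920, (E,merge)→87040, (A,nl)→481920, (E,nl)→722080; best=7520 via (A,hash)
  {CDE}: card=24000; try (E,hash)→5560, (C,hash)→13320, (E,merge)→18040, (C,merge)→38120, (E,nl)→146680, (C,nl)→1201920; best=5560 via (E,hash)
  {ACD}: card=60000; try (A,hash)→7080, (C,hash)→17080, (A,merge)→18880, (C,merge)→91080, (A,nl)→242680, (C,nl)→3002080; best=7080 via (A,hash)
  {ABDE}: card=1200000; try (A,hash)→30520, (E,hash)→66520, (B,hash)→127720, (A,merge)→389120, (E,merge)→1025800, (B,nl_idx)→1807520 …(+4); best=30520 via (A,hash)
  {BCDE}: card=240000; try (E,hash)→17760, (B,hash)→29760, (C,hash)→36320, (E,merge)→185040, (B,nl_idx)→365560, (B,merge)→389680 …(+4); best=17760 via (E,hash)
  {ABCD}: card=600000; try (A,hash)→19280, (B,hash)→67280, (C,hash)→73840, (A,merge)→185880, (B,nl_idx)→907080, (B,merge)→1027200 …(+4); best=19280 via (A,hash)
  {ACDE}: card=1200000; try (A,hash)→32760, (E,hash)→68760, (C,hash)→136520, (A,merge)→391360, (E,merge)→1028040, (C,merge)→2172520 …(+3); best=32760 via (A,hash)
  {ABCDE}: card=12000000; try (A,hash)→260960, (E,hash)→620960, (B,hash)→1232960, (C,hash)→1239520, (A,merge)→4579560, (E,merge)→12620240 …(+7); best=260960 via (A,hash)

cost=260960; order=C,D,B,E,A; methods=hash,hash,hash,hash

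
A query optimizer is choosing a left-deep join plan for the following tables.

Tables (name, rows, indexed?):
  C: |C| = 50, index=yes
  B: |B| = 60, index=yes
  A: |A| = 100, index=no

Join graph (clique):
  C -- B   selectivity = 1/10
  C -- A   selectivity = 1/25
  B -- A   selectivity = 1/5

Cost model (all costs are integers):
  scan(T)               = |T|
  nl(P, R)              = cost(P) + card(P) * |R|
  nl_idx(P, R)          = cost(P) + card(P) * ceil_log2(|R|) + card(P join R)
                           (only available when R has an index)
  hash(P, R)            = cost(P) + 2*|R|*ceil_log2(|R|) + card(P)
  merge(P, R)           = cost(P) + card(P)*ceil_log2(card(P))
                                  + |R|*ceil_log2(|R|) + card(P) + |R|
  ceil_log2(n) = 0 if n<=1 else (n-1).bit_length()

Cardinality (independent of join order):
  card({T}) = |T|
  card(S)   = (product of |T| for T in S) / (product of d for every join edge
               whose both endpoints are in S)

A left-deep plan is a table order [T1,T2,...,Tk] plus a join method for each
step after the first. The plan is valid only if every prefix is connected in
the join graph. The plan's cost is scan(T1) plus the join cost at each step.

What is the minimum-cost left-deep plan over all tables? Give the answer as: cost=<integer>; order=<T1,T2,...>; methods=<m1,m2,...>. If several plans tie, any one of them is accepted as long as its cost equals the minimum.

Selinger DP (subsets sized 1..n):
  {C}: scan cost=50, card=50
  {B}: scan cost=60, card=60
  {A}: scan cost=100, card=100
  {BC}: card=300; try (B,nl_idx)→650, (C,hash)→720, (C,nl_idx)→720, (B,hash)→820, (B,merge)→820, (C,merge)→830 …(+2); best=650 via (B,nl_idx)
  {AC}: card=200; try (C,hash)→800, (C,nl_idx)→900, (A,merge)→1200, (C,merge)→1250, (A,hash)→1500, (A,nl)→5050 …(+1); best=800 via (C,hash)
  {AB}: card=1200; try (B,hash)→920, (A,merge)→1280, (B,merge)→1320, (A,hash)→1520, (B,nl_idx)→1900, (A,nl)→6060 …(+1); best=920 via (B,hash)
  {ABC}: card=240; try (B,hash)→1720, (B,nl_idx)→2240, (A,hash)→2350, (C,hash)→2720, (B,merge)→3020, (A,merge)→4450 …(+5); best=1720 via (B,hash)

cost=1720; order=A,C,B; methods=hash,hash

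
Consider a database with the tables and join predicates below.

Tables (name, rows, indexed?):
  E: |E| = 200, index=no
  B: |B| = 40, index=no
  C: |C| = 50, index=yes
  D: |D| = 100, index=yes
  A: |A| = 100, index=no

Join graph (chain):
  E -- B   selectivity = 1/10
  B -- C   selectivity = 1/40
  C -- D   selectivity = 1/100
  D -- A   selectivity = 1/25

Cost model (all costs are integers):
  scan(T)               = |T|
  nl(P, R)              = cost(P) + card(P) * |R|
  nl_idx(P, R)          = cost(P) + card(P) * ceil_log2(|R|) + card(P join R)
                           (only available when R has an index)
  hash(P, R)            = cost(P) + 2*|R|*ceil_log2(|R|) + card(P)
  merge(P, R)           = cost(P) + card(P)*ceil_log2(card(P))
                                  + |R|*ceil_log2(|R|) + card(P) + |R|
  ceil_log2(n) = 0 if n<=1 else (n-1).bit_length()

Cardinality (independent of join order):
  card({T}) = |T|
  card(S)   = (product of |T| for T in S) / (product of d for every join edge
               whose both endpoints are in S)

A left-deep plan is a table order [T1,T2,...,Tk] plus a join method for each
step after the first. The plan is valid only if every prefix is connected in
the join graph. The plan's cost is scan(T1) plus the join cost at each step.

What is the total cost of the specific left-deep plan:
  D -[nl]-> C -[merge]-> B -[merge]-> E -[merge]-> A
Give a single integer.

step 1: scan D: cost=100, card=100
step 2: join C via nl
    card(P join C) = 100*50/(100) = 50
    cost = 100 + 100*50 = 5100
step 3: join B via merge
    card(P join B) = 50*40/(40) = 50
    cost = 5100 + 50*6 + 40*6 + 50 + 40 = 5730
step 4: join E via merge
    card(P join E) = 50*200/(10) = 1000
    cost = 5730 + 50*6 + 200*8 + 50 + 200 = 7880
step 5: join A via merge
    card(P join A) = 1000*100/(25) = 4000
    cost = 7880 + 1000*10 + 100*7 + 1000 + 100 = 19680

19680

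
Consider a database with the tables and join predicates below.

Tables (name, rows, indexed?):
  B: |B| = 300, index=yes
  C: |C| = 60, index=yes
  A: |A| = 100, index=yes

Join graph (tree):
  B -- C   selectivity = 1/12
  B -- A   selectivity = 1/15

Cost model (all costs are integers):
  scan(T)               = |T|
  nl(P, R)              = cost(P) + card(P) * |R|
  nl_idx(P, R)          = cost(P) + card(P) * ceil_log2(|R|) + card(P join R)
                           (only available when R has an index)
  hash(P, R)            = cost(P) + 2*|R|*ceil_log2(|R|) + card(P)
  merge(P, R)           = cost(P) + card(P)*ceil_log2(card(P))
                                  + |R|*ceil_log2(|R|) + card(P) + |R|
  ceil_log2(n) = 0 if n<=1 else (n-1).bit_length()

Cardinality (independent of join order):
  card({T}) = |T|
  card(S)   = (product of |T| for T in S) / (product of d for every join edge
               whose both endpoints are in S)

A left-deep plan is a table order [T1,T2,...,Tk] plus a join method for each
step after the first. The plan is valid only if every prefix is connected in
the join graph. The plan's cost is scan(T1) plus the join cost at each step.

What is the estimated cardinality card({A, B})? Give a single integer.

Tables in S: A(100), B(300)
Edges inside S: B-A(d=15)
numerator = 100 * 300 = 30000
denominator = 15 = 15
card(S) = 30000 / 15 = 2000

2000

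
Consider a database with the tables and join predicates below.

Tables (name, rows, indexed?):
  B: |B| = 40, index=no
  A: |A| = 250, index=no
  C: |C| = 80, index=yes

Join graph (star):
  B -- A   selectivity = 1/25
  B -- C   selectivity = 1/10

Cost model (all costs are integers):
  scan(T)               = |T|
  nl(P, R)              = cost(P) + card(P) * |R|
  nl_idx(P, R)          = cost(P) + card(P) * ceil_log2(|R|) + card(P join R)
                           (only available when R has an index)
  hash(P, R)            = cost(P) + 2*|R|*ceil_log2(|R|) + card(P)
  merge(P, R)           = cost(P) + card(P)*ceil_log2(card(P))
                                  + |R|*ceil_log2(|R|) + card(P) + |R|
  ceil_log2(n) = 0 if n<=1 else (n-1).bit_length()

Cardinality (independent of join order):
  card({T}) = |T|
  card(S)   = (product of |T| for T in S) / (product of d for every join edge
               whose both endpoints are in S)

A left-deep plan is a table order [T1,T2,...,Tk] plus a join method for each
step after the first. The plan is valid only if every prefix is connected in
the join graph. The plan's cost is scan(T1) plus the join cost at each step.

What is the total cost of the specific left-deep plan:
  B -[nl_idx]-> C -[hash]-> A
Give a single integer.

4960

step 1: scan B: cost=40, card=40
step 2: join C via nl_idx
    card(P join C) = 40*80/(10) = 320
    cost = 40 + 40*7 + 320 = 640
step 3: join A via hash
    card(P join A) = 320*250/(25) = 3200
    cost = 640 + 2*250*8 + 320 = 4960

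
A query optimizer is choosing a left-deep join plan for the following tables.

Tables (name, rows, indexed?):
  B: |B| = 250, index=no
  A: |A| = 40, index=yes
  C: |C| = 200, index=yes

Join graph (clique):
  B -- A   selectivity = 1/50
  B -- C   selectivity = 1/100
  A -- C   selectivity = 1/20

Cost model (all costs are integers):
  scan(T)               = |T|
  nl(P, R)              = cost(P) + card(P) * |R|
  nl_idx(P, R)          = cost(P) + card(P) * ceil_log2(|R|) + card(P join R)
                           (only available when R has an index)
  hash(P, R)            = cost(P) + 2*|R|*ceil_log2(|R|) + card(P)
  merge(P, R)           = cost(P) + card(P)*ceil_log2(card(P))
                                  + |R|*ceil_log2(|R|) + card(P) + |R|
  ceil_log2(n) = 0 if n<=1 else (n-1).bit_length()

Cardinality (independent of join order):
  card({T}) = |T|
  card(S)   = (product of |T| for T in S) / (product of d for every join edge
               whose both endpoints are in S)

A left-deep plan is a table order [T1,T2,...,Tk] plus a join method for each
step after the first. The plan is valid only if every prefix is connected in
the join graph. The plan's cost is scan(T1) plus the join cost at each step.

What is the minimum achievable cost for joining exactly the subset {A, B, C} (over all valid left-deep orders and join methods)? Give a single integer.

2600

Selinger DP over subsets of {A,B,C}:
  {B}: scan cost=250, card=250
  {A}: scan cost=40, card=40
  {C}: scan cost=200, card=200
  {AB}: card=200; try (A,hash)→980, (A,nl_idx)→1950, (B,merge)→2570, (A,merge)→2780, (B,hash)→4080, (B,nl)→10040 …(+1); best=980 via (A,hash)
  {BC}: card=500; try (C,nl_idx)→2750, (C,hash)→3700, (B,merge)→4250, (C,merge)→4300, (B,hash)→4400, (B,nl)→50200 …(+1); best=2750 via (C,nl_idx)
  {AC}: card=400; try (C,nl_idx)→760, (A,hash)→880, (A,nl_idx)→1800, (C,merge)→2120, (A,merge)→2280, (C,hash)→3280 …(+2); best=760 via (C,nl_idx)
  {ABC}: card=20; try (C,nl_idx)→2600, (A,hash)→3730, (C,hash)→4380, (C,merge)→4580, (B,hash)→5160, (A,nl_idx)→5770 …(+5); best=2600 via (C,nl_idx)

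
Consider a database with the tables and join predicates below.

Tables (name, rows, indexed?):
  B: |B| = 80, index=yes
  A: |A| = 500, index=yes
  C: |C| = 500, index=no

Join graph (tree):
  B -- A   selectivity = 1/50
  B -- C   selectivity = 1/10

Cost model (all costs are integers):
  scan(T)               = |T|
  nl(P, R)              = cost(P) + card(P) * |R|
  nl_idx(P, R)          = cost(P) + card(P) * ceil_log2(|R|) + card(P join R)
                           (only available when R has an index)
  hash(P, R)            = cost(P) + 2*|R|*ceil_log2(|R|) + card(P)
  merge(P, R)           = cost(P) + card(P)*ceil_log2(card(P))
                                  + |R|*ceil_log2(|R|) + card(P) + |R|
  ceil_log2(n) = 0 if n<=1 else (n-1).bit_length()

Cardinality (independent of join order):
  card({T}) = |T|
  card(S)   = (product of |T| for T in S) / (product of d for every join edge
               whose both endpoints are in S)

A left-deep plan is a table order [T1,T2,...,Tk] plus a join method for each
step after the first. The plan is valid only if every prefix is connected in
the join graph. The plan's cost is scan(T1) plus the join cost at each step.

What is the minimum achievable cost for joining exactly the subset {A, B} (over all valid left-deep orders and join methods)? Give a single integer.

Selinger DP over subsets of {A,B}:
  {B}: scan cost=80, card=80
  {A}: scan cost=500, card=500
  {AB}: card=800; try (A,nl_idx)→1600, (B,hash)→2120, (B,nl_idx)→4800, (A,merge)→5720, (B,merge)→6140, (A,hash)→9160 …(+2); best=1600 via (A,nl_idx)

1600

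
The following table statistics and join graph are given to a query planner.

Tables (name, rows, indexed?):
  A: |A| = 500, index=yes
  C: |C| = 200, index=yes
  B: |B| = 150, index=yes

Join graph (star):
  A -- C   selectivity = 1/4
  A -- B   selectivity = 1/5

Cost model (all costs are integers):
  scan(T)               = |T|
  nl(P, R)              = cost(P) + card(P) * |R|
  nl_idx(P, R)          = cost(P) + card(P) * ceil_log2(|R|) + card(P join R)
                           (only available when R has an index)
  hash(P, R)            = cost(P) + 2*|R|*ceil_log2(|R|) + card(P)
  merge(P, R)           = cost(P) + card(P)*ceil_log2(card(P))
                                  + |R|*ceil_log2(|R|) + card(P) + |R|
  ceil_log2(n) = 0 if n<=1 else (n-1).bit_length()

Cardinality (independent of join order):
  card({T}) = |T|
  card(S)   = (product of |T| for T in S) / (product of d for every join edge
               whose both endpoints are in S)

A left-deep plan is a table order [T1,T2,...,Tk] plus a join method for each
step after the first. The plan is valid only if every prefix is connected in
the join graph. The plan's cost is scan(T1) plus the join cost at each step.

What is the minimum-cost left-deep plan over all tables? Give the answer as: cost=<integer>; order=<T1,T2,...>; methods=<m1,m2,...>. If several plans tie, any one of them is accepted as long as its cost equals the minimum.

cost=21600; order=A,B,C; methods=hash,hash

Selinger DP (subsets sized 1..n):
  {A}: scan cost=500, card=500
  {C}: scan cost=200, card=200
  {B}: scan cost=150, card=150
  {AC}: card=25000; try (C,hash)→4200, (A,merge)→7000, (C,merge)→7300, (A,hash)→9400, (A,nl_idx)→27000, (C,nl_idx)→29500 …(+2); best=4200 via (C,hash)
  {AB}: card=15000; try (B,hash)→3400, (A,merge)→6500, (B,merge)→6850, (A,hash)→9300, (A,nl_idx)→16500, (B,nl_idx)→19500 …(+2); best=3400 via (B,hash)
  {ABC}: card=750000; try (C,hash)→21600, (B,hash)→31600, (C,merge)→230200, (B,merge)→405550, (C,nl_idx)→873400, (B,nl_idx)→954200 …(+2); best=21600 via (C,hash)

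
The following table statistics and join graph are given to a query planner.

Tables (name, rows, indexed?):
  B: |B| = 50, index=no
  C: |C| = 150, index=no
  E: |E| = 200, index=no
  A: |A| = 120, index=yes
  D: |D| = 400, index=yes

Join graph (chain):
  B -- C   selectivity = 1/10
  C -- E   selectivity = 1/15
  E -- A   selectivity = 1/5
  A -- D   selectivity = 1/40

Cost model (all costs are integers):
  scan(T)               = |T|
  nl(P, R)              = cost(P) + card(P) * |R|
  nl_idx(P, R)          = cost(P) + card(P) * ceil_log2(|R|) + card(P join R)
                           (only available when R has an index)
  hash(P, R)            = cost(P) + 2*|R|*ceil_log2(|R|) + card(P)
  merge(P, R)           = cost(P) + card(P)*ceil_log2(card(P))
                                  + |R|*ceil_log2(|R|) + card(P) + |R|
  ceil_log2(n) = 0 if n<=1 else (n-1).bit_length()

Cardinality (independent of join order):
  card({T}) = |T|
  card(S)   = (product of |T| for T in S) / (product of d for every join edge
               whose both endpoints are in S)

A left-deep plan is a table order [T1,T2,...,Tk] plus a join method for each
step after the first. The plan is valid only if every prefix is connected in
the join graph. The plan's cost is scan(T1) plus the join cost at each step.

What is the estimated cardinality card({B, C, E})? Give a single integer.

Tables in S: B(50), C(150), E(200)
Edges inside S: B-C(d=10), C-E(d=15)
numerator = 50 * 150 * 200 = 1500000
denominator = 10 * 15 = 150
card(S) = 1500000 / 150 = 10000

10000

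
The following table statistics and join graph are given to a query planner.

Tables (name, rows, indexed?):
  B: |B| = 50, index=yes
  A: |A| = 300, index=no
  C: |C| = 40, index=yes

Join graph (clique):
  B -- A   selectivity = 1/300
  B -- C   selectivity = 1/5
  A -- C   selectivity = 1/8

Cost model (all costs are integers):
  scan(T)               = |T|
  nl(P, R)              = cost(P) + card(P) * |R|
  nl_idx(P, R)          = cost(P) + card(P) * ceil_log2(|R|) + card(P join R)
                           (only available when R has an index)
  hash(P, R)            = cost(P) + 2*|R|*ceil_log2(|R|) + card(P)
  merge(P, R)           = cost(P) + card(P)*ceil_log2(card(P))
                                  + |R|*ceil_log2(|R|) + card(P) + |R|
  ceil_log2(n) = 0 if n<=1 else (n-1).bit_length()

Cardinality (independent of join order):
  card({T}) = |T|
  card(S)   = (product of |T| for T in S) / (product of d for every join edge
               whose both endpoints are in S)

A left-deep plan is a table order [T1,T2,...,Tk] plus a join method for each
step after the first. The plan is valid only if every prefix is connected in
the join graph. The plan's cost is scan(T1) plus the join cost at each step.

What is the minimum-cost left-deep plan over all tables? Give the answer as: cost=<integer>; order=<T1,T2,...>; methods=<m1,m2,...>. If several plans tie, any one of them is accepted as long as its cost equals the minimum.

Selinger DP (subsets sized 1..n):
  {B}: scan cost=50, card=50
  {A}: scan cost=300, card=300
  {C}: scan cost=40, card=40
  {AB}: card=50; try (B,hash)→1200, (B,nl_idx)→2150, (A,merge)→3400, (B,merge)→3650, (A,hash)→5500, (A,nl)→15050 …(+1); best=1200 via (B,hash)
  {BC}: card=400; try (C,hash)→580, (B,merge)→670, (C,merge)→680, (B,hash)→680, (B,nl_idx)→680, (C,nl_idx)→750 …(+2); best=580 via (C,hash)
  {AC}: card=1500; try (C,hash)→1080, (A,merge)→3320, (C,merge)→3580, (C,nl_idx)→3600, (A,hash)→5480, (A,nl)→12040 …(+1); best=1080 via (C,hash)
  {ABC}: card=50; try (C,nl_idx)→1550, (C,hash)→1730, (C,merge)→1830, (B,hash)→3180, (C,nl)→3200, (A,hash)→6380 …(+5); best=1550 via (C,nl_idx)

cost=1550; order=A,B,C; methods=hash,nl_idx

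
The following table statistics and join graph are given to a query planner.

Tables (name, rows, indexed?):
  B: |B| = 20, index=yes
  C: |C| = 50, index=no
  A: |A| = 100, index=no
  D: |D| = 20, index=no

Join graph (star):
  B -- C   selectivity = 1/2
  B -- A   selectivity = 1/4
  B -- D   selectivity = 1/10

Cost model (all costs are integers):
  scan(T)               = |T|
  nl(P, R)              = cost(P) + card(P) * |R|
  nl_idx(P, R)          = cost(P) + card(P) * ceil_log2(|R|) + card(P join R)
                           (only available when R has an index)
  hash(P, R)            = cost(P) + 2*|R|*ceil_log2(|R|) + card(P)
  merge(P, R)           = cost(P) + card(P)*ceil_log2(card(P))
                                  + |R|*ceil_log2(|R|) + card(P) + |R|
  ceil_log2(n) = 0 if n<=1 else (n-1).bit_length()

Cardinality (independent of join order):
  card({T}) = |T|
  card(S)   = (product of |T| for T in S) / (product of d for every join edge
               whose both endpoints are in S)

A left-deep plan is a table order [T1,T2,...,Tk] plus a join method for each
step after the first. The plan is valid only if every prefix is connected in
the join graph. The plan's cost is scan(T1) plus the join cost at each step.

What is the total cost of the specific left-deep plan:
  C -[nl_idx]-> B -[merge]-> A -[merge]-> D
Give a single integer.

194220

step 1: scan C: cost=50, card=50
step 2: join B via nl_idx
    card(P join B) = 50*20/(2) = 500
    cost = 50 + 50*5 + 500 = 800
step 3: join A via merge
    card(P join A) = 500*100/(4) = 12500
    cost = 800 + 500*9 + 100*7 + 500 + 100 = 6600
step 4: join D via merge
    card(P join D) = 12500*20/(10) = 25000
    cost = 6600 + 12500*14 + 20*5 + 12500 + 20 = 194220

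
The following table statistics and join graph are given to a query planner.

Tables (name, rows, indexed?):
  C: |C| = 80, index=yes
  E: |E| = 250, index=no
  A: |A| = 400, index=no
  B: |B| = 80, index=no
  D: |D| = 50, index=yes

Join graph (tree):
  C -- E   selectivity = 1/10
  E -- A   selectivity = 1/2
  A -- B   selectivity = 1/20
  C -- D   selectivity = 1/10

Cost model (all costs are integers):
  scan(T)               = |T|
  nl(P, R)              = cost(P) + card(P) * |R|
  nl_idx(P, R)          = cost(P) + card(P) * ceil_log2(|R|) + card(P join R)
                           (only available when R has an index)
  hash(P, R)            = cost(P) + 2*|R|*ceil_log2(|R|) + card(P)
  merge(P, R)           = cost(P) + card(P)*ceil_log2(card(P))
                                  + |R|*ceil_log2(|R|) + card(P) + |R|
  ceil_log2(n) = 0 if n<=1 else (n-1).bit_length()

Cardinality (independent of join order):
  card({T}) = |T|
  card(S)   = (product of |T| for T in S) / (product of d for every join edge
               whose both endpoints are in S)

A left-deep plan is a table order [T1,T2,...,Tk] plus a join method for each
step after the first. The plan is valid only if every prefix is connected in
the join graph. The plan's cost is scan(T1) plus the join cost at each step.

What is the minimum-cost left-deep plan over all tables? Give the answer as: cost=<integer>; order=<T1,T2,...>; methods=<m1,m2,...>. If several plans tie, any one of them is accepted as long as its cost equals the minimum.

Selinger DP (subsets sized 1..n):
  {C}: scan cost=80, card=80
  {E}: scan cost=250, card=250
  {A}: scan cost=400, card=400
  {B}: scan cost=80, card=80
  {D}: scan cost=50, card=50
  {CE}: card=2000; try (C,hash)→1620, (E,merge)→2970, (C,merge)→3140, (C,nl_idx)→4000, (E,hash)→4160, (E,nl)→20080 …(+1); best=1620 via (C,hash)
  {CD}: card=400; try (D,hash)→760, (C,nl_idx)→800, (D,nl_idx)→960, (C,merge)→1040, (D,merge)→1070, (C,hash)→1220 …(+2); best=760 via (D,hash)
  {AE}: card=50000; try (E,hash)→4800, (A,merge)→6500, (E,merge)→6650, (A,hash)→7700, (A,nl)→100250, (E,nl)→100400; best=4800 via (E,hash)
  {AB}: card=1600; try (B,hash)→1920, (A,merge)→4720, (B,merge)→5040, (A,hash)→7360, (A,nl)→32080, (B,nl)→32400; best=1920 via (B,hash)
  {ACE}: card=400000; try (A,hash)→10820, (A,merge)→29620, (C,hash)→55920, (C,nl_idx)→754800, (A,nl)→801620, (C,merge)→855440 …(+1); best=10820 via (A,hash)
  {CDE}: card=10000; try (D,hash)→4220, (E,hash)→5160, (E,merge)→7010, (D,nl_idx)→23620, (D,merge)→25970, (E,nl)→100760 …(+1); best=4220 via (D,hash)
  {ABE}: card=200000; try (E,hash)→7520, (E,merge)→23370, (B,hash)→55920, (E,nl)→401920, (B,merge)→855440, (B,nl)→4004800; best=7520 via (E,hash)
  {ABCE}: card=1600000; try (C,hash)→208640, (B,hash)→411940, (C,nl_idx)→3007520, (C,merge)→3808160, (B,merge)→8011460, (C,nl)→16007520 …(+1); best=208640 via (C,hash)
  {ACDE}: card=2000000; try (A,hash)→21420, (A,merge)→158220, (D,hash)→411420, (A,nl)→4004220, (D,nl_idx)→4410820, (D,merge)→8011170 …(+1); best=21420 via (A,hash)
  {ABCDE}: card=8000000; try (D,hash)→1809240, (B,hash)→2022540, (D,nl_idx)→17808640, (D,merge)→35408990, (B,merge)→44022060, (D,nl)→80208640 …(+1); best=1809240 via (D,hash)

cost=1809240; order=A,B,E,C,D; methods=hash,hash,hash,hash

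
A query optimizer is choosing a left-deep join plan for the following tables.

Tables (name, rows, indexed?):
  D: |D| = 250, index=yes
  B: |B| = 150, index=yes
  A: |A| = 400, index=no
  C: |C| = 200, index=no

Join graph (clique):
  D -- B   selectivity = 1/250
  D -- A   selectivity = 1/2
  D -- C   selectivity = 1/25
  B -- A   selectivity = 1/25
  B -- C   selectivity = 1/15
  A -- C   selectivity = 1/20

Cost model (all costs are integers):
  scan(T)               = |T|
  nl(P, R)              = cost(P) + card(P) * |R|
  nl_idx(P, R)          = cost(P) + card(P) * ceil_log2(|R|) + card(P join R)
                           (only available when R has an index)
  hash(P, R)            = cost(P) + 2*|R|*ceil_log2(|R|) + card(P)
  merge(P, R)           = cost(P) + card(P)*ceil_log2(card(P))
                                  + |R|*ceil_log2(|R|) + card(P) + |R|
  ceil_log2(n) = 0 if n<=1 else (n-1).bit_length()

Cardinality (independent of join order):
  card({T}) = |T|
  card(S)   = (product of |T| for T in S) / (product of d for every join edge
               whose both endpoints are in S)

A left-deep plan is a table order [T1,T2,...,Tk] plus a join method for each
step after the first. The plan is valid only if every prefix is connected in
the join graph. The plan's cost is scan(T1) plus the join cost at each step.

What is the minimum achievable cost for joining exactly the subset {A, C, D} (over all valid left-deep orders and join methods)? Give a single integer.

12000

Selinger DP over subsets of {A,C,D}:
  {D}: scan cost=250, card=250
  {A}: scan cost=400, card=400
  {C}: scan cost=200, card=200
  {AD}: card=50000; try (D,hash)→4800, (A,merge)→6500, (D,merge)→6650, (A,hash)→7700, (D,nl_idx)→53600, (A,nl)→100250 …(+1); best=4800 via (D,hash)
  {CD}: card=2000; try (C,hash)→3700, (D,nl_idx)→3800, (D,merge)→4250, (C,merge)→4300, (D,hash)→4400, (D,nl)→50200 …(+1); best=3700 via (C,hash)
  {AC}: card=4000; try (C,hash)→4000, (A,merge)→6000, (C,merge)→6200, (A,hash)→7600, (A,nl)→80200, (C,nl)→80400; best=4000 via (C,hash)
  {ACD}: card=20000; try (D,hash)→12000, (A,hash)→12900, (A,merge)→31700, (D,nl_idx)→56000, (C,hash)→58000, (D,merge)→58250 …(+4); best=12000 via (D,hash)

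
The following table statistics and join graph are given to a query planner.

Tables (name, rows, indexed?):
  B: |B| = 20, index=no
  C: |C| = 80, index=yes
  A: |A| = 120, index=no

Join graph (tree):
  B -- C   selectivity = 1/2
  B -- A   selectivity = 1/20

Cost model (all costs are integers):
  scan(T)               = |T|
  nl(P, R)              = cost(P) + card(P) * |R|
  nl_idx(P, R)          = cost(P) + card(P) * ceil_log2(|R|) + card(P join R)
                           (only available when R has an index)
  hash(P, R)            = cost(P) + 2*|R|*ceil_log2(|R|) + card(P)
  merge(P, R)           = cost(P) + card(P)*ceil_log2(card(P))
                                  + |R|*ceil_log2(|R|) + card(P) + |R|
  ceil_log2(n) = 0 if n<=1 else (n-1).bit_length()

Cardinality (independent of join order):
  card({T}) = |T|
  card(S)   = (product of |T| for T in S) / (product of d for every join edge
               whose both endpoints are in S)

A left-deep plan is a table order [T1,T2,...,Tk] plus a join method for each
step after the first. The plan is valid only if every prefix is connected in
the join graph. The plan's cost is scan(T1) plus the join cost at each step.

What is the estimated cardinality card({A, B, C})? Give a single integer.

4800

Tables in S: A(120), B(20), C(80)
Edges inside S: B-C(d=2), B-A(d=20)
numerator = 120 * 20 * 80 = 192000
denominator = 2 * 20 = 40
card(S) = 192000 / 40 = 4800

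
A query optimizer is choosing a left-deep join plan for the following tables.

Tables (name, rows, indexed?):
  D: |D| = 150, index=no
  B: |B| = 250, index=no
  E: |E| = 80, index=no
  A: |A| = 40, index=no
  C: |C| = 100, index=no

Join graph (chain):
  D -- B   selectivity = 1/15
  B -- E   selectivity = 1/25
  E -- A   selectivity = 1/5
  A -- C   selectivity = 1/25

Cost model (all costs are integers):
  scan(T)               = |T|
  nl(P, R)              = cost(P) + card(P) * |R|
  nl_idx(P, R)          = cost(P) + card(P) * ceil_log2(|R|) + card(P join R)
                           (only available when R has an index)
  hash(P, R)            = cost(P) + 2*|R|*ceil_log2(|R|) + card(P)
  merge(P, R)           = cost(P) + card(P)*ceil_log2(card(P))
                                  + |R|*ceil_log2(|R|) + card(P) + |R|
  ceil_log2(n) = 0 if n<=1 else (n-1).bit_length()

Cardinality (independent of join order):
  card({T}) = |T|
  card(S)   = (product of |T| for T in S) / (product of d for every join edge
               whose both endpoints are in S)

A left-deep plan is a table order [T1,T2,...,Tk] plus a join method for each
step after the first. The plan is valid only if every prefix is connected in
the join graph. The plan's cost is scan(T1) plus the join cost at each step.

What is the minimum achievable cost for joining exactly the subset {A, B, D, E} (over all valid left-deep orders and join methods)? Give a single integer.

11700

Selinger DP over subsets of {A,B,D,E}:
  {D}: scan cost=150, card=150
  {B}: scan cost=250, card=250
  {E}: scan cost=80, card=80
  {A}: scan cost=40, card=40
  {BD}: card=2500; try (D,hash)→2900, (B,merge)→3750, (D,merge)→3850, (B,hash)→4300, (B,nl)→37650, (D,nl)→37750; best=2900 via (D,hash)
  {BE}: card=800; try (E,hash)→1620, (B,merge)→2970, (E,merge)→3140, (B,hash)→4160, (B,nl)→20080, (E,nl)→20250; best=1620 via (E,hash)
  {AE}: card=640; try (A,hash)→640, (E,merge)→960, (A,merge)→1000, (E,hash)→1200, (E,nl)→3240, (A,nl)→3280; best=640 via (A,hash)
  {BDE}: card=8000; try (D,hash)→4820, (E,hash)→6520, (D,merge)→11770, (E,merge)→36040, (D,nl)→121620, (E,nl)→202900; best=4820 via (D,hash)
  {ABE}: card=6400; try (A,hash)→2900, (B,hash)→5280, (B,merge)→9930, (A,merge)→10700, (A,nl)→33620, (B,nl)→160640; best=2900 via (A,hash)
  {ABDE}: card=64000; try (D,hash)→11700, (A,hash)→13300, (D,merge)→93850, (A,merge)→117100, (A,nl)→324820, (D,nl)→962900; best=11700 via (D,hash)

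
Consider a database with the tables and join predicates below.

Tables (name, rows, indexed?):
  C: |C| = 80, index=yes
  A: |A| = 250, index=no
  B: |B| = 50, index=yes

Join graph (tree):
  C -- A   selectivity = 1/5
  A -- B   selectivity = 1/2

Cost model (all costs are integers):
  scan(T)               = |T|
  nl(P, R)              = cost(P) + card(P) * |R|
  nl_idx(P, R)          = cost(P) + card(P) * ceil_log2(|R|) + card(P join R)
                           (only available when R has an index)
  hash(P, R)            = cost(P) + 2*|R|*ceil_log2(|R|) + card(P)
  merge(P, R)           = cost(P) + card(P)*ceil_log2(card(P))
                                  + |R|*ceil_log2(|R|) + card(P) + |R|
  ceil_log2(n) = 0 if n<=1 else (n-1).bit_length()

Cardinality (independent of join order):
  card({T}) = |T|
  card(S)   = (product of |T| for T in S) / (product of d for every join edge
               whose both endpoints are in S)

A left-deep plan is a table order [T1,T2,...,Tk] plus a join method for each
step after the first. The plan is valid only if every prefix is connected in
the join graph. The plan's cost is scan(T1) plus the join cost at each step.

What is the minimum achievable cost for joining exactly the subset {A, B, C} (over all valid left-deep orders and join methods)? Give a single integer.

Selinger DP over subsets of {A,B,C}:
  {C}: scan cost=80, card=80
  {A}: scan cost=250, card=250
  {B}: scan cost=50, card=50
  {AC}: card=4000; try (C,hash)→1620, (A,merge)→2970, (C,merge)→3140, (A,hash)→4160, (C,nl_idx)→6000, (A,nl)→20080 …(+1); best=1620 via (C,hash)
  {AB}: card=6250; try (B,hash)→1100, (A,merge)→2650, (B,merge)→2850, (A,hash)→4100, (B,nl_idx)→8000, (A,nl)→12550 …(+1); best=1100 via (B,hash)
  {ABC}: card=100000; try (B,hash)→6220, (C,hash)→8470, (B,merge)→53970, (C,merge)→89240, (B,nl_idx)→125620, (C,nl_idx)→144850 …(+2); best=6220 via (B,hash)

6220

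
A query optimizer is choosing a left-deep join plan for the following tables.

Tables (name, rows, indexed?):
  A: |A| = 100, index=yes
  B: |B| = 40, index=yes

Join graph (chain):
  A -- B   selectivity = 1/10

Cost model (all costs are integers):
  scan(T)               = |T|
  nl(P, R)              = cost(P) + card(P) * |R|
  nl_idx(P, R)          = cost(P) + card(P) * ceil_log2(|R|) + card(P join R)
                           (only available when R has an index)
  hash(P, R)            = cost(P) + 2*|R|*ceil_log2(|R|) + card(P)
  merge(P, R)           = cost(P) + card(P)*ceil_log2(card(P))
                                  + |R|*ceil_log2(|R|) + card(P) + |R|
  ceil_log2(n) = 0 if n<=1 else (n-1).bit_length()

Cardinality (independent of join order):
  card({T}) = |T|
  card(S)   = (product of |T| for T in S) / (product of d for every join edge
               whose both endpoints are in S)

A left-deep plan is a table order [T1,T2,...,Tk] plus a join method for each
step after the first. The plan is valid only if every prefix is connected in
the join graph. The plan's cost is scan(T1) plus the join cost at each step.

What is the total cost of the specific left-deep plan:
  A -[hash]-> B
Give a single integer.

680

step 1: scan A: cost=100, card=100
step 2: join B via hash
    card(P join B) = 100*40/(10) = 400
    cost = 100 + 2*40*6 + 100 = 680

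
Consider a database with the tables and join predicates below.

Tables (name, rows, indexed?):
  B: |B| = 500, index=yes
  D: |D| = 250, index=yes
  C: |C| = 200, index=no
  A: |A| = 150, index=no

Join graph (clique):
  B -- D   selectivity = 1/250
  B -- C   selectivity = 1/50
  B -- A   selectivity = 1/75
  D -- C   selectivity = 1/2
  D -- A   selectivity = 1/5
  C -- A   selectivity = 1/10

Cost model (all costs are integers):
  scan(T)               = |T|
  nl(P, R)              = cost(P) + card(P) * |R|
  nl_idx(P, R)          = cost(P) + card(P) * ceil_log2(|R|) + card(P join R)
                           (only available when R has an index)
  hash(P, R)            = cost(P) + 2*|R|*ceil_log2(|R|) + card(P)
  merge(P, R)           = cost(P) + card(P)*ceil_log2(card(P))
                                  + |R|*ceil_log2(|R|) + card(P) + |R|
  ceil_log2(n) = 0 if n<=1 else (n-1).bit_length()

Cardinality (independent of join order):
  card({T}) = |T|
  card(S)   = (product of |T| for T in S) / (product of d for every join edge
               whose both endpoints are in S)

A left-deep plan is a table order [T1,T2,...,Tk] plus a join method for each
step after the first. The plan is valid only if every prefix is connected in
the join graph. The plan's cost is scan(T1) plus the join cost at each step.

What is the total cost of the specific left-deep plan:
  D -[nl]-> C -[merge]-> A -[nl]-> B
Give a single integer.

37951600

step 1: scan D: cost=250, card=250
step 2: join C via nl
    card(P join C) = 250*200/(2) = 25000
    cost = 250 + 250*200 = 50250
step 3: join A via merge
    card(P join A) = 25000*150/(5*10) = 75000
    cost = 50250 + 25000*15 + 150*8 + 25000 + 150 = 451600
step 4: join B via nl
    card(P join B) = 75000*500/(250*50*75) = 40
    cost = 451600 + 75000*500 = 37951600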